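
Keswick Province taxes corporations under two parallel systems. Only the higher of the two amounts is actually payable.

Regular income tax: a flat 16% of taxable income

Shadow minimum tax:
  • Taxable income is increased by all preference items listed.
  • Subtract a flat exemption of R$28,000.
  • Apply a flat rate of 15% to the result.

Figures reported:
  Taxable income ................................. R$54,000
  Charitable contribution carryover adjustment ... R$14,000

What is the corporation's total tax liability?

R$8,640

Shadow minimum tax:
  Adjusted income: R$54,000 + R$14,000 = R$68,000
  Less exemption R$28,000 → base R$40,000
  R$40,000 × 15% = R$6,000

Regular income tax:
  R$54,000 × 16% = R$8,640

R$8,640 > R$6,000, so the regular income tax governs.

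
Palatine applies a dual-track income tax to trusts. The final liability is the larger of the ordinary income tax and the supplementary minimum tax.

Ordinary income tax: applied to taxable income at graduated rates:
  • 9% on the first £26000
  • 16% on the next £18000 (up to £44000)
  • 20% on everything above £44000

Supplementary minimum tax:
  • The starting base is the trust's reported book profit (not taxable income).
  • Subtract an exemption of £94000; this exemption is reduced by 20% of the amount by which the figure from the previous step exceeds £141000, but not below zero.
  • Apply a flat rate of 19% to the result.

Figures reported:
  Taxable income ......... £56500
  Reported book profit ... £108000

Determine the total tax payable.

Supplementary minimum tax:
  Base (reported book profit): £108000
  Exemption: £108000 ≤ £141000, so full £94000 applies
  Base: £108000 − £94000 = £14000
  £14000 × 19% = £2660

Ordinary income tax:
  £26000 × 9% = £2340
  £18000 × 16% = £2880
  £12500 × 20% = £2500
  → £7720

£7720 > £2660, so the ordinary income tax governs.

£7720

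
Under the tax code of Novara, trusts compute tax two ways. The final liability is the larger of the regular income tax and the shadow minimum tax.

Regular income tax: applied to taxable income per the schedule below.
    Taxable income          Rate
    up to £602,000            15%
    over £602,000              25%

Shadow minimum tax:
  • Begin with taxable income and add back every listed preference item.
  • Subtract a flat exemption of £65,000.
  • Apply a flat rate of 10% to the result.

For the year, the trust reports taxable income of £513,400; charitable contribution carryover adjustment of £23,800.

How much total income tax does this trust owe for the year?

Regular income tax:
  £513,400 × 15% = £77,010

Shadow minimum tax:
  Adjusted income: £513,400 + £23,800 = £537,200
  Less exemption £65,000 → base £472,200
  £472,200 × 10% = £47,220

£77,010 > £47,220, so the regular income tax governs.

£77,010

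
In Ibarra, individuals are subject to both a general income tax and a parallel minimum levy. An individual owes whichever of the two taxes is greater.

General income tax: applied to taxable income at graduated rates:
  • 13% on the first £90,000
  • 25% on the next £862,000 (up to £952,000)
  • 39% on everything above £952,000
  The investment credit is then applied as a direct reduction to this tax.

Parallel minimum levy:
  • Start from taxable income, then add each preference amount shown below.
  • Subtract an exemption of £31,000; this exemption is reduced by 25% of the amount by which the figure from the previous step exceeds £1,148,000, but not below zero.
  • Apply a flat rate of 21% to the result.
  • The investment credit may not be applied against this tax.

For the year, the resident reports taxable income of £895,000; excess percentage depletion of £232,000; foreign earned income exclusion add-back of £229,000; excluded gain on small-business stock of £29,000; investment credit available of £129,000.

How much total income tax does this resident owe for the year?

Parallel minimum levy:
  Adjusted income: £895,000 + £232,000 + £229,000 + £29,000 = £1,385,000
  Exemption: 25% × (£1,385,000 − £1,148,000) = £59,250 ≥ £31,000, so the exemption is fully phased out
  Base: £1,385,000 − £0 = £1,385,000
  £1,385,000 × 21% = £290,850

General income tax:
  £90,000 × 13% = £11,700
  £805,000 × 25% = £201,250
  → £212,950
  Less investment credit £129,000 → £83,950

£290,850 > £83,950, so the parallel minimum levy is the binding amount.

£290,850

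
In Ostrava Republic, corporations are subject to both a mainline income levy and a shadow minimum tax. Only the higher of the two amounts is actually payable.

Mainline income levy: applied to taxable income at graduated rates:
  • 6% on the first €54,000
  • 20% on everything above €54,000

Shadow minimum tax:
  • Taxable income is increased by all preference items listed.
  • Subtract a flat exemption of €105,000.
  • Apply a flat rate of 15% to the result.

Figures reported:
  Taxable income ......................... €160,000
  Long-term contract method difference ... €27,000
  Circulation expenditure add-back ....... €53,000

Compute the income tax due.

€24,440

Mainline income levy:
  €54,000 × 6% = €3,240
  €106,000 × 20% = €21,200
  → €24,440

Shadow minimum tax:
  Adjusted income: €160,000 + €27,000 + €53,000 = €240,000
  Less exemption €105,000 → base €135,000
  €135,000 × 15% = €20,250

€24,440 > €20,250, so the mainline income levy governs.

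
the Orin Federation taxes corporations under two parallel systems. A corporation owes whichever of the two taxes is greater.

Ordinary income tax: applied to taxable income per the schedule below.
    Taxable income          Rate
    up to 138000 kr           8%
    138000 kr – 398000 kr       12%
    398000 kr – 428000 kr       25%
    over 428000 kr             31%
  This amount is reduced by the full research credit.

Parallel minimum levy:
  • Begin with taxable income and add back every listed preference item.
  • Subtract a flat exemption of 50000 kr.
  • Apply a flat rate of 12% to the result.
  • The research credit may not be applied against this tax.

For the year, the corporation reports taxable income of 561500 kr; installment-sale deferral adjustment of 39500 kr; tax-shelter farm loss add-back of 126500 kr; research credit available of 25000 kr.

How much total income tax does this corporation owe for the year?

81300 kr

Ordinary income tax:
  138000 kr × 8% = 11040 kr
  260000 kr × 12% = 31200 kr
  30000 kr × 25% = 7500 kr
  133500 kr × 31% = 41385 kr
  → 91125 kr
  Less research credit 25000 kr → 66125 kr

Parallel minimum levy:
  Adjusted income: 561500 kr + 39500 kr + 126500 kr = 727500 kr
  Less exemption 50000 kr → base 677500 kr
  677500 kr × 12% = 81300 kr

81300 kr > 66125 kr, so the parallel minimum levy is the binding amount.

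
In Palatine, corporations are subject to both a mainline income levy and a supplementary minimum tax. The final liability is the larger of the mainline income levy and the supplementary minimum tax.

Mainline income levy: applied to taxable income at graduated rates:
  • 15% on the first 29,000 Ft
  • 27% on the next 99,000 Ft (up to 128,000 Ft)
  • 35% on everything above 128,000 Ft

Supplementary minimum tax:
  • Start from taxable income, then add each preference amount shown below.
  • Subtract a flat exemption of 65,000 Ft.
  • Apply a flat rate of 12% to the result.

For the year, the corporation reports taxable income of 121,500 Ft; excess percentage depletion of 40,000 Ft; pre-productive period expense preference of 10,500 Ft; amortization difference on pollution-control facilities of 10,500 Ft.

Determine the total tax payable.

Supplementary minimum tax:
  Adjusted income: 121,500 Ft + 40,000 Ft + 10,500 Ft + 10,500 Ft = 182,500 Ft
  Less exemption 65,000 Ft → base 117,500 Ft
  117,500 Ft × 12% = 14,100 Ft

Mainline income levy:
  29,000 Ft × 15% = 4,350 Ft
  92,500 Ft × 27% = 24,975 Ft
  → 29,325 Ft

29,325 Ft > 14,100 Ft, so the mainline income levy governs.

29,325 Ft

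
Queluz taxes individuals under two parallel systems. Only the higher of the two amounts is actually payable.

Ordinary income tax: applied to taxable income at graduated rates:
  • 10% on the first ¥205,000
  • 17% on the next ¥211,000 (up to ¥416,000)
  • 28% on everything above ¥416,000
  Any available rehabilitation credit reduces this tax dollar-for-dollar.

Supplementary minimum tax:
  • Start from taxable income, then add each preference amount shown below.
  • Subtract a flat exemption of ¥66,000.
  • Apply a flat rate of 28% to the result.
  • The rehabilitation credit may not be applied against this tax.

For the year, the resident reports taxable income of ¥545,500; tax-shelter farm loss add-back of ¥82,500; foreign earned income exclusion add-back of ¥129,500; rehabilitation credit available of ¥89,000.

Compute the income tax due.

¥193,620

Ordinary income tax:
  ¥205,000 × 10% = ¥20,500
  ¥211,000 × 17% = ¥35,870
  ¥129,500 × 28% = ¥36,260
  → ¥92,630
  Less rehabilitation credit ¥89,000 → ¥3,630

Supplementary minimum tax:
  Adjusted income: ¥545,500 + ¥82,500 + ¥129,500 = ¥757,500
  Less exemption ¥66,000 → base ¥691,500
  ¥691,500 × 28% = ¥193,620

¥193,620 > ¥3,630, so the supplementary minimum tax is the binding amount.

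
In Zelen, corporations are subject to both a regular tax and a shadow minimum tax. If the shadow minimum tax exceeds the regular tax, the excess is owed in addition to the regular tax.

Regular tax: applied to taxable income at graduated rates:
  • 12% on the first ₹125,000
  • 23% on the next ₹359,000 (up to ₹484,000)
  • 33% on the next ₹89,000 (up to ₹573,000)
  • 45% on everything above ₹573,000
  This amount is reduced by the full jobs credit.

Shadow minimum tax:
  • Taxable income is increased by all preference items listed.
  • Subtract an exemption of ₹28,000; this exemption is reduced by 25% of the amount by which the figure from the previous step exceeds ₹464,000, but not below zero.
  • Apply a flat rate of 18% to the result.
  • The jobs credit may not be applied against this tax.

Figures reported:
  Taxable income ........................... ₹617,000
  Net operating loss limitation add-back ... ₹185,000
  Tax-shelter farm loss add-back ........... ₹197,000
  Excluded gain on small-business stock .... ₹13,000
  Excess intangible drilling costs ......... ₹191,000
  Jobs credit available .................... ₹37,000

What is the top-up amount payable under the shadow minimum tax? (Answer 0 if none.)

Shadow minimum tax:
  Adjusted income: ₹617,000 + ₹185,000 + ₹197,000 + ₹13,000 + ₹191,000 = ₹1,203,000
  Exemption: 25% × (₹1,203,000 − ₹464,000) = ₹184,750 ≥ ₹28,000, so the exemption is fully phased out
  Base: ₹1,203,000 − ₹0 = ₹1,203,000
  ₹1,203,000 × 18% = ₹216,540

Regular tax:
  ₹125,000 × 12% = ₹15,000
  ₹359,000 × 23% = ₹82,570
  ₹89,000 × 33% = ₹29,370
  ₹44,000 × 45% = ₹19,800
  → ₹146,740
  Less jobs credit ₹37,000 → ₹109,740

Excess of shadow minimum tax over regular tax: ₹216,540 − ₹109,740 = ₹106,800.

₹106,800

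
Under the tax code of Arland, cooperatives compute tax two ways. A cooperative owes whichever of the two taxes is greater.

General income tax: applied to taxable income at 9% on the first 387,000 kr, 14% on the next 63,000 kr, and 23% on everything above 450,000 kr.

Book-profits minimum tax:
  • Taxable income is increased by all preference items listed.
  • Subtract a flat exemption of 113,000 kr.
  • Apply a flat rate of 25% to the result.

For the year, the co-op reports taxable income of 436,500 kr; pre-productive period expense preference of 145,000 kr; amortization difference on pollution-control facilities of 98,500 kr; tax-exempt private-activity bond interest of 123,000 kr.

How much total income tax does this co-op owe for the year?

Book-profits minimum tax:
  Adjusted income: 436,500 kr + 145,000 kr + 98,500 kr + 123,000 kr = 803,000 kr
  Less exemption 113,000 kr → base 690,000 kr
  690,000 kr × 25% = 172,500 kr

General income tax:
  387,000 kr × 9% = 34,830 kr
  49,500 kr × 14% = 6,930 kr
  → 41,760 kr

172,500 kr > 41,760 kr, so the book-profits minimum tax is the binding amount.

172,500 kr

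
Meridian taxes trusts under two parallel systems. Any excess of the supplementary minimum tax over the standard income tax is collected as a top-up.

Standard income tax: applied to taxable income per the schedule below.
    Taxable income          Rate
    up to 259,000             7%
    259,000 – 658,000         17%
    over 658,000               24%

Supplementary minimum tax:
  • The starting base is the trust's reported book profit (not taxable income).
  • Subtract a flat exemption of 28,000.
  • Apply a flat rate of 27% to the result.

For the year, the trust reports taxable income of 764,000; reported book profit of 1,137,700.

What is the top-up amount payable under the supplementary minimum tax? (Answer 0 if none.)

Supplementary minimum tax:
  Base (reported book profit): 1,137,700
  Less exemption 28,000 → base 1,109,700
  1,109,700 × 27% = 299,619

Standard income tax:
  259,000 × 7% = 18,130
  399,000 × 17% = 67,830
  106,000 × 24% = 25,440
  → 111,400

Excess of supplementary minimum tax over standard income tax: 299,619 − 111,400 = 188,219.

188,219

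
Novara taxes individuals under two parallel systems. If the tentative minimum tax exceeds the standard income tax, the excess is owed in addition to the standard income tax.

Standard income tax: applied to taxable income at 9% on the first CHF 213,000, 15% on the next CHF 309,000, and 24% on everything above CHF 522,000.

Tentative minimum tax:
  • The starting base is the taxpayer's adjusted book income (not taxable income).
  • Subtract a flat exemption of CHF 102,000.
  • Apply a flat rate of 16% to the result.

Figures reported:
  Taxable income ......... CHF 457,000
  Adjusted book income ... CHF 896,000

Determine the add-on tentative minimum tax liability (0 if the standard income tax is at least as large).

Standard income tax:
  CHF 213,000 × 9% = CHF 19,170
  CHF 244,000 × 15% = CHF 36,600
  → CHF 55,770

Tentative minimum tax:
  Base (adjusted book income): CHF 896,000
  Less exemption CHF 102,000 → base CHF 794,000
  CHF 794,000 × 16% = CHF 127,040

Excess of tentative minimum tax over standard income tax: CHF 127,040 − CHF 55,770 = CHF 71,270.

CHF 71,270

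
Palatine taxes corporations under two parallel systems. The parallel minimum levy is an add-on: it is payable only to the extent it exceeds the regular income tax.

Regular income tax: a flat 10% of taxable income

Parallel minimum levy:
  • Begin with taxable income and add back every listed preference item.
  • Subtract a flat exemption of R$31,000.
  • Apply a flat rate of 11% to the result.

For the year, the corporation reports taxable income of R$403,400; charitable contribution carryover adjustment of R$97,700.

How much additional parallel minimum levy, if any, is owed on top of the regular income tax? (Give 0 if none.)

R$11,371

Parallel minimum levy:
  Adjusted income: R$403,400 + R$97,700 = R$501,100
  Less exemption R$31,000 → base R$470,100
  R$470,100 × 11% = R$51,711

Regular income tax:
  R$403,400 × 10% = R$40,340

Excess of parallel minimum levy over regular income tax: R$51,711 − R$40,340 = R$11,371.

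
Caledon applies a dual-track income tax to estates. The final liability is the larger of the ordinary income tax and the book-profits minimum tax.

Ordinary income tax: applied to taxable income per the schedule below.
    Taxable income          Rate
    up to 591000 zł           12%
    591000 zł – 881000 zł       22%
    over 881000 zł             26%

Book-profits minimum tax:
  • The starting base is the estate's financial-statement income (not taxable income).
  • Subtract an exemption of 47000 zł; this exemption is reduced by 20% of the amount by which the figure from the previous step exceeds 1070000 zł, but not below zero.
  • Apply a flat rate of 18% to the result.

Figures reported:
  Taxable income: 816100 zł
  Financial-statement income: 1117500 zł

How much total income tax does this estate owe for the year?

Book-profits minimum tax:
  Base (financial-statement income): 1117500 zł
  Exemption: 47000 zł − 20% × (1117500 zł − 1070000 zł) = 47000 zł − 9500 zł = 37500 zł
  Base: 1117500 zł − 37500 zł = 1080000 zł
  1080000 zł × 18% = 194400 zł

Ordinary income tax:
  591000 zł × 12% = 70920 zł
  225100 zł × 22% = 49522 zł
  → 120442 zł

194400 zł > 120442 zł, so the book-profits minimum tax is the binding amount.

194400 zł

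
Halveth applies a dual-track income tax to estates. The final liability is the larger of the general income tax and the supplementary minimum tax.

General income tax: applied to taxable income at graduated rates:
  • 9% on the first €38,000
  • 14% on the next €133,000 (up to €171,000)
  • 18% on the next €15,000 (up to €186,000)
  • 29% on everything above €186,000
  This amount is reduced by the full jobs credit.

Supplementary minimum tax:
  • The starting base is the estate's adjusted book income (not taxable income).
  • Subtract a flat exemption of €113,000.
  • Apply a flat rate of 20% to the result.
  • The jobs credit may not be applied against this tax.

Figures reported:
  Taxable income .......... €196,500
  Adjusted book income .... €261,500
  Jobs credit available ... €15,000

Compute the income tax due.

€29,700

Supplementary minimum tax:
  Base (adjusted book income): €261,500
  Less exemption €113,000 → base €148,500
  €148,500 × 20% = €29,700

General income tax:
  €38,000 × 9% = €3,420
  €133,000 × 14% = €18,620
  €15,000 × 18% = €2,700
  €10,500 × 29% = €3,045
  → €27,785
  Less jobs credit €15,000 → €12,785

€29,700 > €12,785, so the supplementary minimum tax is the binding amount.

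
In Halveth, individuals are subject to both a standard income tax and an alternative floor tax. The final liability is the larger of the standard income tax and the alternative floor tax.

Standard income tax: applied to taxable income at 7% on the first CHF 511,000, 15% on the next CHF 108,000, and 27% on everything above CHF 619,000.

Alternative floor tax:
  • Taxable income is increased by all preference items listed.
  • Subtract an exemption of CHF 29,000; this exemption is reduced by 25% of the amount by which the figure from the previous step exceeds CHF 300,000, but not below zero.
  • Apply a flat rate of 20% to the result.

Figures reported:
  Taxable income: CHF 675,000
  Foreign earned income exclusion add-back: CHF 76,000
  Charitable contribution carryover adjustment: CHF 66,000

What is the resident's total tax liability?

CHF 163,400

Standard income tax:
  CHF 511,000 × 7% = CHF 35,770
  CHF 108,000 × 15% = CHF 16,200
  CHF 56,000 × 27% = CHF 15,120
  → CHF 67,090

Alternative floor tax:
  Adjusted income: CHF 675,000 + CHF 76,000 + CHF 66,000 = CHF 817,000
  Exemption: 25% × (CHF 817,000 − CHF 300,000) = CHF 129,250 ≥ CHF 29,000, so the exemption is fully phased out
  Base: CHF 817,000 − CHF 0 = CHF 817,000
  CHF 817,000 × 20% = CHF 163,400

CHF 163,400 > CHF 67,090, so the alternative floor tax is the binding amount.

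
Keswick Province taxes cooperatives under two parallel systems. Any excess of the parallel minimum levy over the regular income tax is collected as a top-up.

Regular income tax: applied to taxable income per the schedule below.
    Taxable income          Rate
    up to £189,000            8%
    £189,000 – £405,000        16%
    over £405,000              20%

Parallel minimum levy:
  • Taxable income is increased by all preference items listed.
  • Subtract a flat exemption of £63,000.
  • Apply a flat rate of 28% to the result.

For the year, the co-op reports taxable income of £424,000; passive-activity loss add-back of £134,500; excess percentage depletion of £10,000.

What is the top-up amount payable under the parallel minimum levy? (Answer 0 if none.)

£88,060

Parallel minimum levy:
  Adjusted income: £424,000 + £134,500 + £10,000 = £568,500
  Less exemption £63,000 → base £505,500
  £505,500 × 28% = £141,540

Regular income tax:
  £189,000 × 8% = £15,120
  £216,000 × 16% = £34,560
  £19,000 × 20% = £3,800
  → £53,480

Excess of parallel minimum levy over regular income tax: £141,540 − £53,480 = £88,060.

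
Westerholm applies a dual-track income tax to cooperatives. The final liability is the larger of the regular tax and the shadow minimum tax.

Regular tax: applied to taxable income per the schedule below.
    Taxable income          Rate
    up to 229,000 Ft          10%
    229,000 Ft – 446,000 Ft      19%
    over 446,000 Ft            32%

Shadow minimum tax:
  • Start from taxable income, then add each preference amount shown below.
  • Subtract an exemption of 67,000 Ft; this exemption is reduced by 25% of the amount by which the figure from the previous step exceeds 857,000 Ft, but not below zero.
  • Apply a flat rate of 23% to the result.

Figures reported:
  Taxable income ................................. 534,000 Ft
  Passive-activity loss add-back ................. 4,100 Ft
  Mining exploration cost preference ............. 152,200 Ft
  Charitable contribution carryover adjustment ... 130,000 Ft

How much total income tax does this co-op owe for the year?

173,259 Ft

Regular tax:
  229,000 Ft × 10% = 22,900 Ft
  217,000 Ft × 19% = 41,230 Ft
  88,000 Ft × 32% = 28,160 Ft
  → 92,290 Ft

Shadow minimum tax:
  Adjusted income: 534,000 Ft + 4,100 Ft + 152,200 Ft + 130,000 Ft = 820,300 Ft
  Exemption: 820,300 Ft ≤ 857,000 Ft, so full 67,000 Ft applies
  Base: 820,300 Ft − 67,000 Ft = 753,300 Ft
  753,300 Ft × 23% = 173,259 Ft

173,259 Ft > 92,290 Ft, so the shadow minimum tax is the binding amount.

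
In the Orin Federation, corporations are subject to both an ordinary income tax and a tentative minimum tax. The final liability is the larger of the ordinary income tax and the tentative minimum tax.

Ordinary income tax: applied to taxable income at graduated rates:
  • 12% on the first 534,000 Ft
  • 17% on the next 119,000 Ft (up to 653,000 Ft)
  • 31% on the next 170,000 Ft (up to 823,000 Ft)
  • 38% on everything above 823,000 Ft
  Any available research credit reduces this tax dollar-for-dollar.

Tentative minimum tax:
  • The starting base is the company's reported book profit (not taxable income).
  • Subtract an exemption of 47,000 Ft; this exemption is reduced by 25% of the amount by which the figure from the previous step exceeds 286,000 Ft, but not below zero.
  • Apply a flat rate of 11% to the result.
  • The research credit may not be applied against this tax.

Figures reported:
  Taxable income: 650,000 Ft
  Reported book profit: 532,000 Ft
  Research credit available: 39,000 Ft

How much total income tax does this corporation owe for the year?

58,520 Ft

Ordinary income tax:
  534,000 Ft × 12% = 64,080 Ft
  116,000 Ft × 17% = 19,720 Ft
  → 83,800 Ft
  Less research credit 39,000 Ft → 44,800 Ft

Tentative minimum tax:
  Base (reported book profit): 532,000 Ft
  Exemption: 25% × (532,000 Ft − 286,000 Ft) = 61,500 Ft ≥ 47,000 Ft, so the exemption is fully phased out
  Base: 532,000 Ft − 0 Ft = 532,000 Ft
  532,000 Ft × 11% = 58,520 Ft

58,520 Ft > 44,800 Ft, so the tentative minimum tax is the binding amount.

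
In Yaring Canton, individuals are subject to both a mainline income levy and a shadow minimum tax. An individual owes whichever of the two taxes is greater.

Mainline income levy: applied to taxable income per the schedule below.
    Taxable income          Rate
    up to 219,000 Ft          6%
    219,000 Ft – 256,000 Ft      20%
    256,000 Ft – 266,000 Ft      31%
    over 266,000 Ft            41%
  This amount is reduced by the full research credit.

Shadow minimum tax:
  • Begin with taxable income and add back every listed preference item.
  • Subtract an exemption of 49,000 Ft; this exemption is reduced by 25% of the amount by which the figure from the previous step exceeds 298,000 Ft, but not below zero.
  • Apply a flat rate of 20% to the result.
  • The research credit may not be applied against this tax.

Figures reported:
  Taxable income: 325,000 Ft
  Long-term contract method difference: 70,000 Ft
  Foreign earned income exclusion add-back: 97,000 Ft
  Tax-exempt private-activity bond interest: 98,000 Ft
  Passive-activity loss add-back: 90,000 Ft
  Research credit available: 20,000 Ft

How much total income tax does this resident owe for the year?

Shadow minimum tax:
  Adjusted income: 325,000 Ft + 70,000 Ft + 97,000 Ft + 98,000 Ft + 90,000 Ft = 680,000 Ft
  Exemption: 25% × (680,000 Ft − 298,000 Ft) = 95,500 Ft ≥ 49,000 Ft, so the exemption is fully phased out
  Base: 680,000 Ft − 0 Ft = 680,000 Ft
  680,000 Ft × 20% = 136,000 Ft

Mainline income levy:
  219,000 Ft × 6% = 13,140 Ft
  37,000 Ft × 20% = 7,400 Ft
  10,000 Ft × 31% = 3,100 Ft
  59,000 Ft × 41% = 24,190 Ft
  → 47,830 Ft
  Less research credit 20,000 Ft → 27,830 Ft

136,000 Ft > 27,830 Ft, so the shadow minimum tax is the binding amount.

136,000 Ft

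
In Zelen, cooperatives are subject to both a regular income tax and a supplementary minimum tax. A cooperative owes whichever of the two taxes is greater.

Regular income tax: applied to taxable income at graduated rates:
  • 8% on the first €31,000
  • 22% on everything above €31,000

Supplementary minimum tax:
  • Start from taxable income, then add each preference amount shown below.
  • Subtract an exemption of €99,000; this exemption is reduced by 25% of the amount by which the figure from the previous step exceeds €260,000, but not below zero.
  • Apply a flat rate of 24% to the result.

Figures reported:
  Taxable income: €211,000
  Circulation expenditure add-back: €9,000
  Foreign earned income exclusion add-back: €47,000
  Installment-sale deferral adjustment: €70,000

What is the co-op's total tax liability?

€61,740

Regular income tax:
  €31,000 × 8% = €2,480
  €180,000 × 22% = €39,600
  → €42,080

Supplementary minimum tax:
  Adjusted income: €211,000 + €9,000 + €47,000 + €70,000 = €337,000
  Exemption: €99,000 − 25% × (€337,000 − €260,000) = €99,000 − €19,250 = €79,750
  Base: €337,000 − €79,750 = €257,250
  €257,250 × 24% = €61,740

€61,740 > €42,080, so the supplementary minimum tax is the binding amount.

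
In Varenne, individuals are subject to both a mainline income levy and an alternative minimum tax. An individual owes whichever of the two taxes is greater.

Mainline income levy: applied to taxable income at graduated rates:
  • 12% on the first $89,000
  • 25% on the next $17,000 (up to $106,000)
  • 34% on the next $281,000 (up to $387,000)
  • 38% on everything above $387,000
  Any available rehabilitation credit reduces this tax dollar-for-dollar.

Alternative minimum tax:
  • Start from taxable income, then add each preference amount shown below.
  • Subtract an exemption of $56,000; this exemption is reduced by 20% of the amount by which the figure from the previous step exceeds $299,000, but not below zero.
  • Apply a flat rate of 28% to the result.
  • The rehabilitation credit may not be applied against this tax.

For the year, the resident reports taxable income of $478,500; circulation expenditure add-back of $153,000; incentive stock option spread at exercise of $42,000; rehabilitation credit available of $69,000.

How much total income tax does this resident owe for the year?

Mainline income levy:
  $89,000 × 12% = $10,680
  $17,000 × 25% = $4,250
  $281,000 × 34% = $95,540
  $91,500 × 38% = $34,770
  → $145,240
  Less rehabilitation credit $69,000 → $76,240

Alternative minimum tax:
  Adjusted income: $478,500 + $153,000 + $42,000 = $673,500
  Exemption: 20% × ($673,500 − $299,000) = $74,900 ≥ $56,000, so the exemption is fully phased out
  Base: $673,500 − $0 = $673,500
  $673,500 × 28% = $188,580

$188,580 > $76,240, so the alternative minimum tax is the binding amount.

$188,580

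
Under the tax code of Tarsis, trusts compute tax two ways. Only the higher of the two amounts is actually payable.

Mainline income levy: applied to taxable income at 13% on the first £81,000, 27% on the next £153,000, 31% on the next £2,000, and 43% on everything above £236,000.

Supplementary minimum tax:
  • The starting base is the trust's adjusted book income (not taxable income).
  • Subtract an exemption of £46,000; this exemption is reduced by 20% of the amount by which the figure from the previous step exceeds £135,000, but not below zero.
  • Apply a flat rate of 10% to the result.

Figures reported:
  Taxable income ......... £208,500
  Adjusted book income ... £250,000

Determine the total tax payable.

£44,955

Mainline income levy:
  £81,000 × 13% = £10,530
  £127,500 × 27% = £34,425
  → £44,955

Supplementary minimum tax:
  Base (adjusted book income): £250,000
  Exemption: £46,000 − 20% × (£250,000 − £135,000) = £46,000 − £23,000 = £23,000
  Base: £250,000 − £23,000 = £227,000
  £227,000 × 10% = £22,700

£44,955 > £22,700, so the mainline income levy governs.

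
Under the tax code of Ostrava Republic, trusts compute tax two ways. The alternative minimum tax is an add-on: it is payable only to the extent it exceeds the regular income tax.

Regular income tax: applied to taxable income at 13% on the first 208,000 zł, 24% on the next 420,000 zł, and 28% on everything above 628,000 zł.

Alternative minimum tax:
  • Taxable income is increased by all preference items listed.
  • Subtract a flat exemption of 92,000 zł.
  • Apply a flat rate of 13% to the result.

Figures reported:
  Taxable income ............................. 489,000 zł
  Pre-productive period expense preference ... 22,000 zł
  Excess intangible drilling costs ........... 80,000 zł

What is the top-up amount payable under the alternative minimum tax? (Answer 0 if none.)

Alternative minimum tax:
  Adjusted income: 489,000 zł + 22,000 zł + 80,000 zł = 591,000 zł
  Less exemption 92,000 zł → base 499,000 zł
  499,000 zł × 13% = 64,870 zł

Regular income tax:
  208,000 zł × 13% = 27,040 zł
  281,000 zł × 24% = 67,440 zł
  → 94,480 zł

64,870 zł ≤ 94,480 zł, so no add-on is due.

0 zł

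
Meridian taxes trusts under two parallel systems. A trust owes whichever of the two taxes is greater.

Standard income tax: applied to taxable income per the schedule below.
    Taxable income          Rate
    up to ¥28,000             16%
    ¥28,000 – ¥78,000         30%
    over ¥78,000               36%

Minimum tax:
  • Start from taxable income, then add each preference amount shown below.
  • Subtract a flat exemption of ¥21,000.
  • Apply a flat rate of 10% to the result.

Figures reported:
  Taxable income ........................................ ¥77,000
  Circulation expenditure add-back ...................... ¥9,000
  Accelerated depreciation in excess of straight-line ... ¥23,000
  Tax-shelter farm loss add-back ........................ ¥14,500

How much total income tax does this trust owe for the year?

Minimum tax:
  Adjusted income: ¥77,000 + ¥9,000 + ¥23,000 + ¥14,500 = ¥123,500
  Less exemption ¥21,000 → base ¥102,500
  ¥102,500 × 10% = ¥10,250

Standard income tax:
  ¥28,000 × 16% = ¥4,480
  ¥49,000 × 30% = ¥14,700
  → ¥19,180

¥19,180 > ¥10,250, so the standard income tax governs.

¥19,180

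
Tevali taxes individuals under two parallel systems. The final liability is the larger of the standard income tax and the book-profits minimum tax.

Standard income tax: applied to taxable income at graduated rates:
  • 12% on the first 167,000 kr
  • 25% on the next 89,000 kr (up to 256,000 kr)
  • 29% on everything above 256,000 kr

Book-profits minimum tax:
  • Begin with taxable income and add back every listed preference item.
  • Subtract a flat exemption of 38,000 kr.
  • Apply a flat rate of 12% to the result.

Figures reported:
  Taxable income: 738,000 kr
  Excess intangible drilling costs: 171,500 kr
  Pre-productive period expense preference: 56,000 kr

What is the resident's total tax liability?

Book-profits minimum tax:
  Adjusted income: 738,000 kr + 171,500 kr + 56,000 kr = 965,500 kr
  Less exemption 38,000 kr → base 927,500 kr
  927,500 kr × 12% = 111,300 kr

Standard income tax:
  167,000 kr × 12% = 20,040 kr
  89,000 kr × 25% = 22,250 kr
  482,000 kr × 29% = 139,780 kr
  → 182,070 kr

182,070 kr > 111,300 kr, so the standard income tax governs.

182,070 kr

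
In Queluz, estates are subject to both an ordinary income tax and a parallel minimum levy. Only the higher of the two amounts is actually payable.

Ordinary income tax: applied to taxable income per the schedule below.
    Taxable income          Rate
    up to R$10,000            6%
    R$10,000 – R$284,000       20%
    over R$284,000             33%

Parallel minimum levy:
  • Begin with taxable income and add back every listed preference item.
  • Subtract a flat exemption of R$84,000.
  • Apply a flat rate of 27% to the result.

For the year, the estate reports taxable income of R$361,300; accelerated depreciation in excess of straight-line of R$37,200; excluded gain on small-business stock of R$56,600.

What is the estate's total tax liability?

R$100,197

Parallel minimum levy:
  Adjusted income: R$361,300 + R$37,200 + R$56,600 = R$455,100
  Less exemption R$84,000 → base R$371,100
  R$371,100 × 27% = R$100,197

Ordinary income tax:
  R$10,000 × 6% = R$600
  R$274,000 × 20% = R$54,800
  R$77,300 × 33% = R$25,509
  → R$80,909

R$100,197 > R$80,909, so the parallel minimum levy is the binding amount.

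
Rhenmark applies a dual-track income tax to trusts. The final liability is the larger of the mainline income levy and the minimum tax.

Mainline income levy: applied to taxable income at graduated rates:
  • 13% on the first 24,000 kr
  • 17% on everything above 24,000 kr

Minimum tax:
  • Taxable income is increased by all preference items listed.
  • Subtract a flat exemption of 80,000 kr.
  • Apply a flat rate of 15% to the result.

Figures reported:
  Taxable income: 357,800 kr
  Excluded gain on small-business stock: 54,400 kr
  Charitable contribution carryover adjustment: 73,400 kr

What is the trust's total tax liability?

60,840 kr

Mainline income levy:
  24,000 kr × 13% = 3,120 kr
  333,800 kr × 17% = 56,746 kr
  → 59,866 kr

Minimum tax:
  Adjusted income: 357,800 kr + 54,400 kr + 73,400 kr = 485,600 kr
  Less exemption 80,000 kr → base 405,600 kr
  405,600 kr × 15% = 60,840 kr

60,840 kr > 59,866 kr, so the minimum tax is the binding amount.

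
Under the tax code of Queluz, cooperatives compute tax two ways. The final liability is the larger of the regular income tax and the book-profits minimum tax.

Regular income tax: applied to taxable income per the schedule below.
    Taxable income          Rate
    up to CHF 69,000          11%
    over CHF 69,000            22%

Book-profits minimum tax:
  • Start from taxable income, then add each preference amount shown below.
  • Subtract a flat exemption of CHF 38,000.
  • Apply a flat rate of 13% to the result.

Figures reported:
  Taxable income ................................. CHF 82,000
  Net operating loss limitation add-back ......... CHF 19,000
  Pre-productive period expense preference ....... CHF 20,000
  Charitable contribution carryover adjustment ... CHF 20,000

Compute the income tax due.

Book-profits minimum tax:
  Adjusted income: CHF 82,000 + CHF 19,000 + CHF 20,000 + CHF 20,000 = CHF 141,000
  Less exemption CHF 38,000 → base CHF 103,000
  CHF 103,000 × 13% = CHF 13,390

Regular income tax:
  CHF 69,000 × 11% = CHF 7,590
  CHF 13,000 × 22% = CHF 2,860
  → CHF 10,450

CHF 13,390 > CHF 10,450, so the book-profits minimum tax is the binding amount.

CHF 13,390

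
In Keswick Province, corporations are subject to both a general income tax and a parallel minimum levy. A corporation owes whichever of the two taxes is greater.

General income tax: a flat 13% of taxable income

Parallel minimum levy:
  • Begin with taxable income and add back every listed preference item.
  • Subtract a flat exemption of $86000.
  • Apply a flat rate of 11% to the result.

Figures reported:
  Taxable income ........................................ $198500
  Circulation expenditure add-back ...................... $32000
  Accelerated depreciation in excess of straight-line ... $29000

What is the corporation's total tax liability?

$25805

General income tax:
  $198500 × 13% = $25805

Parallel minimum levy:
  Adjusted income: $198500 + $32000 + $29000 = $259500
  Less exemption $86000 → base $173500
  $173500 × 11% = $19085

$25805 > $19085, so the general income tax governs.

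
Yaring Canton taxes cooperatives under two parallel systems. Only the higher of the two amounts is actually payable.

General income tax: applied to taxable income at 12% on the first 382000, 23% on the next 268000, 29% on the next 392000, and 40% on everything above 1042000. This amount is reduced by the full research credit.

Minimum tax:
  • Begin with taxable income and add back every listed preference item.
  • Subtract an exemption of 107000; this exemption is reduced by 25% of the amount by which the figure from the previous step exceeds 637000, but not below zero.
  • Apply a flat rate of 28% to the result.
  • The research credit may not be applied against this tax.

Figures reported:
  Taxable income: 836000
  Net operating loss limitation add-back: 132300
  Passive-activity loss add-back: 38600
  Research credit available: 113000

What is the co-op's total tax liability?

General income tax:
  382000 × 12% = 45840
  268000 × 23% = 61640
  186000 × 29% = 53940
  → 161420
  Less research credit 113000 → 48420

Minimum tax:
  Adjusted income: 836000 + 132300 + 38600 = 1006900
  Exemption: 107000 − 25% × (1006900 − 637000) = 107000 − 92475 = 14525
  Base: 1006900 − 14525 = 992375
  992375 × 28% = 277865

277865 > 48420, so the minimum tax is the binding amount.

277865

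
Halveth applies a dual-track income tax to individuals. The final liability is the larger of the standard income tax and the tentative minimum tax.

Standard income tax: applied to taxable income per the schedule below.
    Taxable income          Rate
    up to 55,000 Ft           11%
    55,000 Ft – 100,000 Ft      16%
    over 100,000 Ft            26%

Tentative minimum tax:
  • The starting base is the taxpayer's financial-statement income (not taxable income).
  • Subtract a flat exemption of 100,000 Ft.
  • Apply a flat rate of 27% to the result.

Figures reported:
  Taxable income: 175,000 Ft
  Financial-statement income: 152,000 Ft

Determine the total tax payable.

32,750 Ft

Standard income tax:
  55,000 Ft × 11% = 6,050 Ft
  45,000 Ft × 16% = 7,200 Ft
  75,000 Ft × 26% = 19,500 Ft
  → 32,750 Ft

Tentative minimum tax:
  Base (financial-statement income): 152,000 Ft
  Less exemption 100,000 Ft → base 52,000 Ft
  52,000 Ft × 27% = 14,040 Ft

32,750 Ft > 14,040 Ft, so the standard income tax governs.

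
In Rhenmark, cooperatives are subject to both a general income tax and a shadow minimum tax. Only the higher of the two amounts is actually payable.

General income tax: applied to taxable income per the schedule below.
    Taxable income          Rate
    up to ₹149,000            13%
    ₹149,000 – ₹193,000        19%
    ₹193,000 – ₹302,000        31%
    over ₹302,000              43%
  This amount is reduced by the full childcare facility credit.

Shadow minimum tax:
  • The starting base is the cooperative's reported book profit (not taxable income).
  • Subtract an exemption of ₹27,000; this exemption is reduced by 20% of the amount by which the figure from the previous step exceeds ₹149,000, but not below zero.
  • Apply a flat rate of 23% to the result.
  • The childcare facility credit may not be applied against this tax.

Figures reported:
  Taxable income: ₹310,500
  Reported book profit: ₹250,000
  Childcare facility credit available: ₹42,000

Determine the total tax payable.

General income tax:
  ₹149,000 × 13% = ₹19,370
  ₹44,000 × 19% = ₹8,360
  ₹109,000 × 31% = ₹33,790
  ₹8,500 × 43% = ₹3,655
  → ₹65,175
  Less childcare facility credit ₹42,000 → ₹23,175

Shadow minimum tax:
  Base (reported book profit): ₹250,000
  Exemption: ₹27,000 − 20% × (₹250,000 − ₹149,000) = ₹27,000 − ₹20,200 = ₹6,800
  Base: ₹250,000 − ₹6,800 = ₹243,200
  ₹243,200 × 23% = ₹55,936

₹55,936 > ₹23,175, so the shadow minimum tax is the binding amount.

₹55,936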